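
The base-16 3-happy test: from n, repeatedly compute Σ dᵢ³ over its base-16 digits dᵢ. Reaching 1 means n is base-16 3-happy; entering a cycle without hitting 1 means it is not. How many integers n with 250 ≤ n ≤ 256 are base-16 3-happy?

1

250: 250 → 4375 → 346 → 1126 → 496 → 3376 → 2224 → 1843 → 397 → 2710 → 1945 → 1801 → 1072 → 91 → 1456 → 1456  — not base-16 3-happy
251: 251 → 4706 → 233 → 3473 → 2927 → 4922 → 1055 → 3440 → 2540 → 5201 → 191 → 4706  — not base-16 3-happy
252: 252 → 5103 → 6147 → 540 → 1737 → 2673 → 1344 → 189 → 3528 → 4437 → 252  — not base-16 3-happy
253: 253 → 5572 → 1918 → 3430 → 2629 → 1189 → 1189  — not base-16 3-happy
254: 254 → 6119 → 3431 → 2756 → 2792 → 4256 → 1001 → 3500 → 4925 → 2252 → 3968 → 3887 → 6758 → 1433 → 1583 → 3599 → 6119  — not base-16 3-happy
255: 255 → 6750 → 3870 → 6120 → 3600 → 2745 → 3060 → 4770 → 1017 → 4131 → 36 → 72 → 576 → 72  — not base-16 3-happy
256: 256 → 1  — base-16 3-happy
base-16 3-happy: 256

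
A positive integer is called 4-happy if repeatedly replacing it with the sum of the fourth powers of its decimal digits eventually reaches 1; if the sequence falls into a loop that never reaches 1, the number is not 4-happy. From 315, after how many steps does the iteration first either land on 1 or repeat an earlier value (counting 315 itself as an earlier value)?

14

315 → 3⁴ + 1⁴ + 5⁴ = 707
707 → 7⁴ + 0⁴ + 7⁴ = 4802
4802 → 4⁴ + 8⁴ + 0⁴ + 2⁴ = 4368
4368 → 4⁴ + 3⁴ + 6⁴ + 8⁴ = 5729
5729 → 5⁴ + 7⁴ + 2⁴ + 9⁴ = 9603
9603 → 9⁴ + 6⁴ + 0⁴ + 3⁴ = 7938
7938 → 7⁴ + 9⁴ + 3⁴ + 8⁴ = 13139
13139 → 1⁴ + 3⁴ + 1⁴ + 3⁴ + 9⁴ = 6725
6725 → 6⁴ + 7⁴ + 2⁴ + 5⁴ = 4338
4338 → 4⁴ + 3⁴ + 3⁴ + 8⁴ = 4514
4514 → 4⁴ + 5⁴ + 1⁴ + 4⁴ = 1138
1138 → 1⁴ + 1⁴ + 3⁴ + 8⁴ = 4179
4179 → 4⁴ + 1⁴ + 7⁴ + 9⁴ = 9219
9219 → 9⁴ + 2⁴ + 1⁴ + 9⁴ = 13139  — 13139 repeats.
That took 14 steps.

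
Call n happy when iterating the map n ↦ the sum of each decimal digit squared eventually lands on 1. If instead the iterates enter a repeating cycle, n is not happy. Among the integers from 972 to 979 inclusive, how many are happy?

972: 972 → 134 → 26 → 40 → 16 → 37 → 58 → 89 → 145 → 42 → 20 → 4 → 16  — not happy
973: 973 → 139 → 91 → 82 → 68 → 100 → 1  — happy
974: 974 → 146 → 53 → 34 → 25 → 29 → 85 → 89 → 145 → 42 → 20 → 4 → 16 → 37 → 58 → 89  — not happy
975: 975 → 155 → 51 → 26 → 40 → 16 → 37 → 58 → 89 → 145 → 42 → 20 → 4 → 16  — not happy
976: 976 → 166 → 73 → 58 → 89 → 145 → 42 → 20 → 4 → 16 → 37 → 58  — not happy
977: 977 → 179 → 131 → 11 → 2 → 4 → 16 → 37 → 58 → 89 → 145 → 42 → 20 → 4  — not happy
978: 978 → 194 → 98 → 145 → 42 → 20 → 4 → 16 → 37 → 58 → 89 → 145  — not happy
979: 979 → 211 → 6 → 36 → 45 → 41 → 17 → 50 → 25 → 29 → 85 → 89 → 145 → 42 → 20 → 4 → 16 → 37 → 58 → 89  — not happy
happy: 973

1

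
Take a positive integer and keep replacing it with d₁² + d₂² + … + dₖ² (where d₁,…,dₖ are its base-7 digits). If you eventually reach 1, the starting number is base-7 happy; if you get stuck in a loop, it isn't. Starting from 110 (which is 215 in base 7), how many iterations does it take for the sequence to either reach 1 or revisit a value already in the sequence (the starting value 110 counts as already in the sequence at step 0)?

9

110 = (2,1,5)_7 → 30
30 = (4,2)_7 → 20
20 = (2,6)_7 → 40
40 = (5,5)_7 → 50
50 = (1,0,1)_7 → 2
2 = (2)_7 → 4
4 = (4)_7 → 16
16 = (2,2)_7 → 8
8 = (1,1)_7 → 2  — 2 repeats.
That took 9 steps.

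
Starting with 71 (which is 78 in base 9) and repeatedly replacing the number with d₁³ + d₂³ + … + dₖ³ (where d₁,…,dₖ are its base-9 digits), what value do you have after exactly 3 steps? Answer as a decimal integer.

127

71 = (7,8)_9 → 7³ + 8³ = 343 + 512 = 855
855 = (1,1,5,0)_9 → 1³ + 1³ + 5³ + 0³ = 1 + 1 + 125 + 0 = 127
127 = (1,5,1)_9 → 1³ + 5³ + 1³ = 1 + 125 + 1 = 127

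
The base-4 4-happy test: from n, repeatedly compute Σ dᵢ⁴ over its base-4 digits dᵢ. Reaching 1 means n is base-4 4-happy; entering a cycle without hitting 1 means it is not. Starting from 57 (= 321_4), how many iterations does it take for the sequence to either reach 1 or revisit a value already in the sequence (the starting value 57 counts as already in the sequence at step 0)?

57 = (3,2,1)_4 → 3⁴ + 2⁴ + 1⁴ = 81 + 16 + 1 = 98
98 = (1,2,0,2)_4 → 1⁴ + 2⁴ + 0⁴ + 2⁴ = 1 + 16 + 0 + 16 = 33
33 = (2,0,1)_4 → 2⁴ + 0⁴ + 1⁴ = 16 + 0 + 1 = 17
17 = (1,0,1)_4 → 1⁴ + 0⁴ + 1⁴ = 1 + 0 + 1 = 2
2 = (2)_4 → 2⁴ = 16
16 = (1,0,0)_4 → 1⁴ + 0⁴ + 0⁴ = 1 + 0 + 0 = 1  — reached 1.
That took 6 steps.

6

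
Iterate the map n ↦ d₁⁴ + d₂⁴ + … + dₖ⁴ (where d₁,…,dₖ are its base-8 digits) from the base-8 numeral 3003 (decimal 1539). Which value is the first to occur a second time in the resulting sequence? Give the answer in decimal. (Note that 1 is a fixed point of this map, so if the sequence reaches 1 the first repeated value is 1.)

1539 = (3,0,0,3)_8 → 3⁴ + 0⁴ + 0⁴ + 3⁴ = 162
162 = (2,4,2)_8 → 2⁴ + 4⁴ + 2⁴ = 288
288 = (4,4,0)_8 → 4⁴ + 4⁴ + 0⁴ = 512
512 = (1,0,0,0)_8 → 1⁴ + 0⁴ + 0⁴ + 0⁴ = 1  — reached the fixed point 1.
1 → 1, so 1 is the first repeated value.

1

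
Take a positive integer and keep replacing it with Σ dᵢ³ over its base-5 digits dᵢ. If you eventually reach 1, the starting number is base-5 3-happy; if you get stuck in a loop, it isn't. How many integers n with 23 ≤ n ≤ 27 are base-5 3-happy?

23: 23 → 91 → 55 → 9 → 65 → 35 → 9  (repeats 9)
24: 24 → 128 → 28 → 28  (repeats 28)
25: 25 → 1  (reaches 1)
26: 26 → 2 → 8 → 28 → 28  (repeats 28)
27: 27 → 9 → 65 → 35 → 9  (repeats 9)
base-5 3-happy: 25

1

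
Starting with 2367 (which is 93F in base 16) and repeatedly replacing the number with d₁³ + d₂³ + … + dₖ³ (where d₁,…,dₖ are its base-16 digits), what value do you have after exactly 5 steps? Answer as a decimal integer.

2367 = (9,3,15)_16 → 4131
4131 = (1,0,2,3)_16 → 36
36 = (2,4)_16 → 72
72 = (4,8)_16 → 576
576 = (2,4,0)_16 → 72

72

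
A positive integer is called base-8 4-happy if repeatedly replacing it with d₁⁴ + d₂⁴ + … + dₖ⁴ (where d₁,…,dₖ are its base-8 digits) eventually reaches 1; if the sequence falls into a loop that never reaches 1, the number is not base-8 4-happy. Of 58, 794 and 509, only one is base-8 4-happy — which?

58: 58 → 2417 → 2178 → 288 → 512 → 1  — reaches 1 (base-8 4-happy)
794: 794 → 354 → 897 → 1298 → 304 → 1552 → 97 → 258 → 272 → 272  — repeats 272 (not base-8 4-happy)
509: 509 → 5427 → 1650 → 1394 → 1953 → 1634 → 354 → 897 → 1298 → 304 → 1552 → 97 → 258 → 272 → 272  — repeats 272 (not base-8 4-happy)

58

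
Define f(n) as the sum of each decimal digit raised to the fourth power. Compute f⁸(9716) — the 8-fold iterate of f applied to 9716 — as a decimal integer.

9716 → 10259
10259 → 7203
7203 → 2498
2498 → 10929
10929 → 13139
13139 → 6725
6725 → 4338
4338 → 4514

4514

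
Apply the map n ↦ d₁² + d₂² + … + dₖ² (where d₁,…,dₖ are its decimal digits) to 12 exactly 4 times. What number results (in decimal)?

12 → 1² + 2² = 1 + 4 = 5
5 → 5² = 25
25 → 2² + 5² = 4 + 25 = 29
29 → 2² + 9² = 4 + 81 = 85

85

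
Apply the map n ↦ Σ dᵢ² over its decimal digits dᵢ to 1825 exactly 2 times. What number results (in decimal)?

1825 → 94
94 → 97

97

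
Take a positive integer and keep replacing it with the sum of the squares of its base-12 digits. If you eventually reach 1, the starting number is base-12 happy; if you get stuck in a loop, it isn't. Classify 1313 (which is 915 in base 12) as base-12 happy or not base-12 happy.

1313 = (9,1,5)_12 → 9² + 1² + 5² = 107
107 = (8,11)_12 → 8² + 11² = 185
185 = (1,3,5)_12 → 1² + 3² + 5² = 35
35 = (2,11)_12 → 2² + 11² = 125
125 = (10,5)_12 → 10² + 5² = 125  — 125 already seen; the sequence cycles without reaching 1.

not base-12 happy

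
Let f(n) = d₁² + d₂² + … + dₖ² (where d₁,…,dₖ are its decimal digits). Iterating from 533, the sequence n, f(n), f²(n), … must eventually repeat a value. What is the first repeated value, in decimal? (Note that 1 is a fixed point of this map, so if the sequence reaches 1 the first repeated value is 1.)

89

533 → 5² + 3² + 3² = 25 + 9 + 9 = 43
43 → 4² + 3² = 16 + 9 = 25
25 → 2² + 5² = 4 + 25 = 29
29 → 2² + 9² = 4 + 81 = 85
85 → 8² + 5² = 64 + 25 = 89
89 → 8² + 9² = 64 + 81 = 145
145 → 1² + 4² + 5² = 1 + 16 + 25 = 42
42 → 4² + 2² = 16 + 4 = 20
20 → 2² + 0² = 4 + 0 = 4
4 → 4² = 16
16 → 1² + 6² = 1 + 36 = 37
37 → 3² + 7² = 9 + 49 = 58
58 → 5² + 8² = 25 + 64 = 89  — 89 already appeared earlier.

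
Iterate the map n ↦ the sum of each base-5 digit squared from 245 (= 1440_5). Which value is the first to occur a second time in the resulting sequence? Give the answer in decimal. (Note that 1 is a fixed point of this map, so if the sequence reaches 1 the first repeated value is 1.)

1

245 = (1,4,4,0)_5 → 1² + 4² + 4² + 0² = 33
33 = (1,1,3)_5 → 1² + 1² + 3² = 11
11 = (2,1)_5 → 2² + 1² = 5
5 = (1,0)_5 → 1² + 0² = 1  — reached the fixed point 1.
1 → 1, so 1 is the first repeated value.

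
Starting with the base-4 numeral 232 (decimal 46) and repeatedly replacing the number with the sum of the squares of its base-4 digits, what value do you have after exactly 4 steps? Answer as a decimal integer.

46 = (2,3,2)_4 → 2² + 3² + 2² = 17
17 = (1,0,1)_4 → 1² + 0² + 1² = 2
2 = (2)_4 → 2² = 4
4 = (1,0)_4 → 1² + 0² = 1

1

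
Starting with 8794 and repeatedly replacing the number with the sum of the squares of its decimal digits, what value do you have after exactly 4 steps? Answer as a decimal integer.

29

8794 → 8² + 7² + 9² + 4² = 210
210 → 2² + 1² + 0² = 5
5 → 5² = 25
25 → 2² + 5² = 29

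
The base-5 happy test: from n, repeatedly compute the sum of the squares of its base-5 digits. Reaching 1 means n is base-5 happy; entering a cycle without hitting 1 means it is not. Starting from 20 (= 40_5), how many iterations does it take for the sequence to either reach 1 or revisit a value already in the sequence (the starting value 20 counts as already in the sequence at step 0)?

20 = (4,0)_5 → 16
16 = (3,1)_5 → 10
10 = (2,0)_5 → 4
4 = (4)_5 → 16  — 16 repeats.
That took 4 steps.

4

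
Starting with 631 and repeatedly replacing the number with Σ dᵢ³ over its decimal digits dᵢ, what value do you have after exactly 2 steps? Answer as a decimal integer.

631 → 244
244 → 136

136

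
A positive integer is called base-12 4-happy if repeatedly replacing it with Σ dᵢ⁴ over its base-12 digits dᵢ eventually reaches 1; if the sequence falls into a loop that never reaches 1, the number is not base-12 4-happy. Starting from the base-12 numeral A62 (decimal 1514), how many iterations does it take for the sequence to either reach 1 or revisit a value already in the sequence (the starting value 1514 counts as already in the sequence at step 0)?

4

1514 = (10,6,2)_12 → 10⁴ + 6⁴ + 2⁴ = 10000 + 1296 + 16 = 11312
11312 = (6,6,6,8)_12 → 6⁴ + 6⁴ + 6⁴ + 8⁴ = 1296 + 1296 + 1296 + 4096 = 7984
7984 = (4,7,5,4)_12 → 4⁴ + 7⁴ + 5⁴ + 4⁴ = 256 + 2401 + 625 + 256 = 3538
3538 = (2,0,6,10)_12 → 2⁴ + 0⁴ + 6⁴ + 10⁴ = 16 + 0 + 1296 + 10000 = 11312  — 11312 repeats.
That took 4 steps.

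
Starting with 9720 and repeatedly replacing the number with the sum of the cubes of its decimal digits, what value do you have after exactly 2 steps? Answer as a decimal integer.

513

9720 → 9³ + 7³ + 2³ + 0³ = 1080
1080 → 1³ + 0³ + 8³ + 0³ = 513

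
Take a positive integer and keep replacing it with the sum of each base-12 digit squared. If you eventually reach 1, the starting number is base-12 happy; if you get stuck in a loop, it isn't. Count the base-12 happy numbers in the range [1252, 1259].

1

1252: 1252 → 144 → 1  — base-12 happy
1253: 1253 → 153 → 82 → 136 → 137 → 146 → 5 → 25 → 5  — not base-12 happy
1254: 1254 → 164 → 66 → 61 → 26 → 8 → 64 → 41 → 34 → 104 → 128 → 164  — not base-12 happy
1255: 1255 → 177 → 86 → 53 → 41 → 34 → 104 → 128 → 164 → 66 → 61 → 26 → 8 → 64 → 41  — not base-12 happy
1256: 1256 → 192 → 17 → 26 → 8 → 64 → 41 → 34 → 104 → 128 → 164 → 66 → 61 → 26  — not base-12 happy
1257: 1257 → 209 → 51 → 25 → 5 → 25  — not base-12 happy
1258: 1258 → 228 → 50 → 20 → 65 → 50  — not base-12 happy
1259: 1259 → 249 → 146 → 5 → 25 → 5  — not base-12 happy
base-12 happy: 1252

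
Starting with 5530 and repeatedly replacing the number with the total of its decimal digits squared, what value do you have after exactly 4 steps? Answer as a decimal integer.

58

5530 → 5² + 5² + 3² + 0² = 25 + 25 + 9 + 0 = 59
59 → 5² + 9² = 25 + 81 = 106
106 → 1² + 0² + 6² = 1 + 0 + 36 = 37
37 → 3² + 7² = 9 + 49 = 58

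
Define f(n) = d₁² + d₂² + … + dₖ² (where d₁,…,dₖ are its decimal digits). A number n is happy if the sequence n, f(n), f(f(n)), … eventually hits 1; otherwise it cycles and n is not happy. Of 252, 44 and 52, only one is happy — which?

252: 252 → 33 → 18 → 65 → 61 → 37 → 58 → 89 → 145 → 42 → 20 → 4 → 16 → 37  — repeats 37 (not happy)
44: 44 → 32 → 13 → 10 → 1  — reaches 1 (happy)
52: 52 → 29 → 85 → 89 → 145 → 42 → 20 → 4 → 16 → 37 → 58 → 89  — repeats 89 (not happy)

44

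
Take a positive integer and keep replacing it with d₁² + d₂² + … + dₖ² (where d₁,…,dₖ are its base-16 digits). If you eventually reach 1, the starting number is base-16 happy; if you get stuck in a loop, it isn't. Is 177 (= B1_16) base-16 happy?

base-16 happy

177 = (11,1)_16 → 11² + 1² = 121 + 1 = 122
122 = (7,10)_16 → 7² + 10² = 49 + 100 = 149
149 = (9,5)_16 → 9² + 5² = 81 + 25 = 106
106 = (6,10)_16 → 6² + 10² = 36 + 100 = 136
136 = (8,8)_16 → 8² + 8² = 64 + 64 = 128
128 = (8,0)_16 → 8² + 0² = 64 + 0 = 64
64 = (4,0)_16 → 4² + 0² = 16 + 0 = 16
16 = (1,0)_16 → 1² + 0² = 1 + 0 = 1  — reached 1.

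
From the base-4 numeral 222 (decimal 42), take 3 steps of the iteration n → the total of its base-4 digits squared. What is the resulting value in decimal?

42 = (2,2,2)_4 → 2² + 2² + 2² = 4 + 4 + 4 = 12
12 = (3,0)_4 → 3² + 0² = 9 + 0 = 9
9 = (2,1)_4 → 2² + 1² = 4 + 1 = 5

5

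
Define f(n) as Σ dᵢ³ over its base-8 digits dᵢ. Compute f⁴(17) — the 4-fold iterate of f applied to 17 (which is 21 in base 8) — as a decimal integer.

17 = (2,1)_8 → 2³ + 1³ = 9
9 = (1,1)_8 → 1³ + 1³ = 2
2 = (2)_8 → 2³ = 8
8 = (1,0)_8 → 1³ + 0³ = 1

1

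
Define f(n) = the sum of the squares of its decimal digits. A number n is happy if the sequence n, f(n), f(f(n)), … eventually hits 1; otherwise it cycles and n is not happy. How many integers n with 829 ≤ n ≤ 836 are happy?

829: 829 → 149 → 98 → 145 → 42 → 20 → 4 → 16 → 37 → 58 → 89 → 145  (repeats 145)
830: 830 → 73 → 58 → 89 → 145 → 42 → 20 → 4 → 16 → 37 → 58  (repeats 58)
831: 831 → 74 → 65 → 61 → 37 → 58 → 89 → 145 → 42 → 20 → 4 → 16 → 37  (repeats 37)
832: 832 → 77 → 98 → 145 → 42 → 20 → 4 → 16 → 37 → 58 → 89 → 145  (repeats 145)
833: 833 → 82 → 68 → 100 → 1  (reaches 1)
834: 834 → 89 → 145 → 42 → 20 → 4 → 16 → 37 → 58 → 89  (repeats 89)
835: 835 → 98 → 145 → 42 → 20 → 4 → 16 → 37 → 58 → 89 → 145  (repeats 145)
836: 836 → 109 → 82 → 68 → 100 → 1  (reaches 1)
happy: 833, 836

2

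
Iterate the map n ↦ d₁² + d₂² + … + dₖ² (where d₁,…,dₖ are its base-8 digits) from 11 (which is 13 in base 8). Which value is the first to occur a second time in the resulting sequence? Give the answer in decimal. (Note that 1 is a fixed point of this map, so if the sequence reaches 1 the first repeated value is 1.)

10

11 = (1,3)_8 → 1² + 3² = 1 + 9 = 10
10 = (1,2)_8 → 1² + 2² = 1 + 4 = 5
5 = (5)_8 → 5² = 25
25 = (3,1)_8 → 3² + 1² = 9 + 1 = 10  — 10 already appeared earlier.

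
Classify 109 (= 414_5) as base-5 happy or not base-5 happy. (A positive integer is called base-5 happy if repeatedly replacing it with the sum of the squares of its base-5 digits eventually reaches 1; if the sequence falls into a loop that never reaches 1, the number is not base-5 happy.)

109 = (4,1,4)_5 → 4² + 1² + 4² = 16 + 1 + 16 = 33
33 = (1,1,3)_5 → 1² + 1² + 3² = 1 + 1 + 9 = 11
11 = (2,1)_5 → 2² + 1² = 4 + 1 = 5
5 = (1,0)_5 → 1² + 0² = 1 + 0 = 1  — reached 1.

base-5 happy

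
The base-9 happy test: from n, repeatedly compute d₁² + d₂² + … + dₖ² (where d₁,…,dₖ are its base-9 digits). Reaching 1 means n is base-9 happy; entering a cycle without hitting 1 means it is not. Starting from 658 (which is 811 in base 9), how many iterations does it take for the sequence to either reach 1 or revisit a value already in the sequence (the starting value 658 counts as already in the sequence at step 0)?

658 = (8,1,1)_9 → 8² + 1² + 1² = 66
66 = (7,3)_9 → 7² + 3² = 58
58 = (6,4)_9 → 6² + 4² = 52
52 = (5,7)_9 → 5² + 7² = 74
74 = (8,2)_9 → 8² + 2² = 68
68 = (7,5)_9 → 7² + 5² = 74  — 74 repeats.
That took 6 steps.

6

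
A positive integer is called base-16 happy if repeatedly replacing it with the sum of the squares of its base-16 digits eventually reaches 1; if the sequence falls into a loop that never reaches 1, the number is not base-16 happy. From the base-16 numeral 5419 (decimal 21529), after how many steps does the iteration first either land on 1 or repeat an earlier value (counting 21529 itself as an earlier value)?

11

21529 = (5,4,1,9)_16 → 5² + 4² + 1² + 9² = 123
123 = (7,11)_16 → 7² + 11² = 170
170 = (10,10)_16 → 10² + 10² = 200
200 = (12,8)_16 → 12² + 8² = 208
208 = (13,0)_16 → 13² + 0² = 169
169 = (10,9)_16 → 10² + 9² = 181
181 = (11,5)_16 → 11² + 5² = 146
146 = (9,2)_16 → 9² + 2² = 85
85 = (5,5)_16 → 5² + 5² = 50
50 = (3,2)_16 → 3² + 2² = 13
13 = (13)_16 → 13² = 169  — 169 repeats.
That took 11 steps.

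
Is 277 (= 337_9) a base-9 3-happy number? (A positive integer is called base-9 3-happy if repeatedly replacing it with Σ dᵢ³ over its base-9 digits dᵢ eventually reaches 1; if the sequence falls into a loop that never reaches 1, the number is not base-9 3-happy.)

base-9 3-happy

277 = (3,3,7)_9 → 3³ + 3³ + 7³ = 27 + 27 + 343 = 397
397 = (4,8,1)_9 → 4³ + 8³ + 1³ = 64 + 512 + 1 = 577
577 = (7,1,1)_9 → 7³ + 1³ + 1³ = 343 + 1 + 1 = 345
345 = (4,2,3)_9 → 4³ + 2³ + 3³ = 64 + 8 + 27 = 99
99 = (1,2,0)_9 → 1³ + 2³ + 0³ = 1 + 8 + 0 = 9
9 = (1,0)_9 → 1³ + 0³ = 1 + 0 = 1  — reached 1.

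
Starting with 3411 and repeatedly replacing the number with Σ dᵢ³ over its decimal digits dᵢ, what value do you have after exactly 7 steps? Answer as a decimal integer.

153

3411 → 3³ + 4³ + 1³ + 1³ = 93
93 → 9³ + 3³ = 756
756 → 7³ + 5³ + 6³ = 684
684 → 6³ + 8³ + 4³ = 792
792 → 7³ + 9³ + 2³ = 1080
1080 → 1³ + 0³ + 8³ + 0³ = 513
513 → 5³ + 1³ + 3³ = 153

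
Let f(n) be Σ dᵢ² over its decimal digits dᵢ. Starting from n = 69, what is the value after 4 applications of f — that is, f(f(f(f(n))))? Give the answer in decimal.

40

69 → 117
117 → 51
51 → 26
26 → 40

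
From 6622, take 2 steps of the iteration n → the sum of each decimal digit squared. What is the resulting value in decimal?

64

6622 → 6² + 6² + 2² + 2² = 36 + 36 + 4 + 4 = 80
80 → 8² + 0² = 64 + 0 = 64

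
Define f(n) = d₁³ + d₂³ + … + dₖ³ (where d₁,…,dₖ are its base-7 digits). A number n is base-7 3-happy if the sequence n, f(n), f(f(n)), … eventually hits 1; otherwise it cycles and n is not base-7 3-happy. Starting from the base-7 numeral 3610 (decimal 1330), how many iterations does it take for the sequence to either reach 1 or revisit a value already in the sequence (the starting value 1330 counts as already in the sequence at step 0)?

3

1330 = (3,6,1,0)_7 → 3³ + 6³ + 1³ + 0³ = 27 + 216 + 1 + 0 = 244
244 = (4,6,6)_7 → 4³ + 6³ + 6³ = 64 + 216 + 216 = 496
496 = (1,3,0,6)_7 → 1³ + 3³ + 0³ + 6³ = 1 + 27 + 0 + 216 = 244  — 244 repeats.
That took 3 steps.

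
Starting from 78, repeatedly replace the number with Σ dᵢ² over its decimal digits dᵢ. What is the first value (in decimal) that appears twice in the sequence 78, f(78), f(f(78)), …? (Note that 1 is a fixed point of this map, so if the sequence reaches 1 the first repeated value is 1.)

78 → 7² + 8² = 49 + 64 = 113
113 → 1² + 1² + 3² = 1 + 1 + 9 = 11
11 → 1² + 1² = 1 + 1 = 2
2 → 2² = 4
4 → 4² = 16
16 → 1² + 6² = 1 + 36 = 37
37 → 3² + 7² = 9 + 49 = 58
58 → 5² + 8² = 25 + 64 = 89
89 → 8² + 9² = 64 + 81 = 145
145 → 1² + 4² + 5² = 1 + 16 + 25 = 42
42 → 4² + 2² = 16 + 4 = 20
20 → 2² + 0² = 4 + 0 = 4  — 4 already appeared earlier.

4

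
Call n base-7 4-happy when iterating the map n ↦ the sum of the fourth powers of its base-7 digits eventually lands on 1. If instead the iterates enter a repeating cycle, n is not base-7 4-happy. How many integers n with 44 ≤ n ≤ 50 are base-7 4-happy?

44: 44 → 1312 → 1412 → 1506 → 898 → 304 → 1378 → 1552 → 1218 → 1458 → 898  (repeats 898)
45: 45 → 1377 → 881 → 2689 → 1923 → 1507 → 913 → 609 → 707 → 97 → 2593 → 1459 → 963 → 1153 → 803 → 673 → 1923  (repeats 1923)
46: 46 → 1552 → 1218 → 1458 → 898 → 304 → 1378 → 1552  (repeats 1552)
47: 47 → 1921 → 963 → 1153 → 803 → 673 → 1923 → 1507 → 913 → 609 → 707 → 97 → 2593 → 1459 → 963  (repeats 963)
48: 48 → 2592 → 1394 → 338 → 2608 → 514 → 244 → 2848 → 1314 → 1956 → 2258 → 1808 → 1938 → 2258  (repeats 2258)
49: 49 → 1  (reaches 1)
50: 50 → 2 → 16 → 32 → 512 → 164 → 178 → 418 → 708 → 98 → 16  (repeats 16)
base-7 4-happy: 49

1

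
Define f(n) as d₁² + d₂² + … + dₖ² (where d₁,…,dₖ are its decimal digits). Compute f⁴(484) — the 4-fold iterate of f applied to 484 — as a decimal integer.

484 → 4² + 8² + 4² = 16 + 64 + 16 = 96
96 → 9² + 6² = 81 + 36 = 117
117 → 1² + 1² + 7² = 1 + 1 + 49 = 51
51 → 5² + 1² = 25 + 1 = 26

26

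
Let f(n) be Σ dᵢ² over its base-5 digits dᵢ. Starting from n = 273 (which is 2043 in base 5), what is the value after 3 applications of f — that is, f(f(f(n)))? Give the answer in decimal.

273 = (2,0,4,3)_5 → 2² + 0² + 4² + 3² = 29
29 = (1,0,4)_5 → 1² + 0² + 4² = 17
17 = (3,2)_5 → 3² + 2² = 13

13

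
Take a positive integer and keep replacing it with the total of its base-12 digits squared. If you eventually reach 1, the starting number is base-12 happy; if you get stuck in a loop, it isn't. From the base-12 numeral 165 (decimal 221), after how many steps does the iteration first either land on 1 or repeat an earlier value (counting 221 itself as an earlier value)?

221 = (1,6,5)_12 → 1² + 6² + 5² = 62
62 = (5,2)_12 → 5² + 2² = 29
29 = (2,5)_12 → 2² + 5² = 29  — 29 repeats.
That took 3 steps.

3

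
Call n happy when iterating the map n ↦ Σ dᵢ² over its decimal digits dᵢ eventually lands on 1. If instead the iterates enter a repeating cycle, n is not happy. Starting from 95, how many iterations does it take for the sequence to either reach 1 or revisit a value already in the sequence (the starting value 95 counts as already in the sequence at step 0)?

10

95 → 9² + 5² = 81 + 25 = 106
106 → 1² + 0² + 6² = 1 + 0 + 36 = 37
37 → 3² + 7² = 9 + 49 = 58
58 → 5² + 8² = 25 + 64 = 89
89 → 8² + 9² = 64 + 81 = 145
145 → 1² + 4² + 5² = 1 + 16 + 25 = 42
42 → 4² + 2² = 16 + 4 = 20
20 → 2² + 0² = 4 + 0 = 4
4 → 4² = 16
16 → 1² + 6² = 1 + 36 = 37  — 37 repeats.
That took 10 steps.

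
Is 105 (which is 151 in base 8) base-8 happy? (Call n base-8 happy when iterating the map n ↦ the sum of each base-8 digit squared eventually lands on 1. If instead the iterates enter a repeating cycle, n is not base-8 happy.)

105 = (1,5,1)_8 → 1² + 5² + 1² = 27
27 = (3,3)_8 → 3² + 3² = 18
18 = (2,2)_8 → 2² + 2² = 8
8 = (1,0)_8 → 1² + 0² = 1  — reached 1.

base-8 happy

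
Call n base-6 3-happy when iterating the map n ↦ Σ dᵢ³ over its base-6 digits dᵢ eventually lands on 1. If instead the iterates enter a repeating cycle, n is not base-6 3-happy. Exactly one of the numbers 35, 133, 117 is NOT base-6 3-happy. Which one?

35: 35 → 250 → 190 → 190  — repeats 190 (not base-6 3-happy)
133: 133 → 92 → 43 → 3 → 27 → 91 → 36 → 1  — reaches 1 (base-6 3-happy)
117: 117 → 55 → 29 → 189 → 153 → 92 → 43 → 3 → 27 → 91 → 36 → 1  — reaches 1 (base-6 3-happy)

35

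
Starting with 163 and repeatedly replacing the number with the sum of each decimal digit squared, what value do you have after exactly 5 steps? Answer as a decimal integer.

163 → 1² + 6² + 3² = 46
46 → 4² + 6² = 52
52 → 5² + 2² = 29
29 → 2² + 9² = 85
85 → 8² + 5² = 89

89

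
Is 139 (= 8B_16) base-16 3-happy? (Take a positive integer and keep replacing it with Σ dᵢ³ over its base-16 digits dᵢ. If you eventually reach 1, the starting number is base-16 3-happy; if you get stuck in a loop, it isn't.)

139 = (8,11)_16 → 1843
1843 = (7,3,3)_16 → 397
397 = (1,8,13)_16 → 2710
2710 = (10,9,6)_16 → 1945
1945 = (7,9,9)_16 → 1801
1801 = (7,0,9)_16 → 1072
1072 = (4,3,0)_16 → 91
91 = (5,11)_16 → 1456
1456 = (5,11,0)_16 → 1456  — 1456 already seen; the sequence cycles without reaching 1.

not base-16 3-happy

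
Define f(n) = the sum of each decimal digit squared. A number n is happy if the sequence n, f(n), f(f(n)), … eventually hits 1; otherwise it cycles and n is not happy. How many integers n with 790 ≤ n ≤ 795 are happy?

790: 790 → 130 → 10 → 1  — happy
791: 791 → 131 → 11 → 2 → 4 → 16 → 37 → 58 → 89 → 145 → 42 → 20 → 4  — not happy
792: 792 → 134 → 26 → 40 → 16 → 37 → 58 → 89 → 145 → 42 → 20 → 4 → 16  — not happy
793: 793 → 139 → 91 → 82 → 68 → 100 → 1  — happy
794: 794 → 146 → 53 → 34 → 25 → 29 → 85 → 89 → 145 → 42 → 20 → 4 → 16 → 37 → 58 → 89  — not happy
795: 795 → 155 → 51 → 26 → 40 → 16 → 37 → 58 → 89 → 145 → 42 → 20 → 4 → 16  — not happy
happy: 790, 793

2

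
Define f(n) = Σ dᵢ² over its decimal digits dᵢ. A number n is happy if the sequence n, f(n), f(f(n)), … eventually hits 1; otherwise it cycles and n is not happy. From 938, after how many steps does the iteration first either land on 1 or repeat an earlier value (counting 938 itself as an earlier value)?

10

938 → 9² + 3² + 8² = 154
154 → 1² + 5² + 4² = 42
42 → 4² + 2² = 20
20 → 2² + 0² = 4
4 → 4² = 16
16 → 1² + 6² = 37
37 → 3² + 7² = 58
58 → 5² + 8² = 89
89 → 8² + 9² = 145
145 → 1² + 4² + 5² = 42  — 42 repeats.
That took 10 steps.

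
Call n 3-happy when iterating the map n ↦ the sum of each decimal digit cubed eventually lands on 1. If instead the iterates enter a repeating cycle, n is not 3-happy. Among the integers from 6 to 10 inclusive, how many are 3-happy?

6: 6 → 216 → 225 → 141 → 66 → 432 → 99 → 1458 → 702 → 351 → 153 → 153  — not 3-happy
7: 7 → 343 → 118 → 514 → 190 → 730 → 370 → 370  — not 3-happy
8: 8 → 512 → 134 → 92 → 737 → 713 → 371 → 371  — not 3-happy
9: 9 → 729 → 1080 → 513 → 153 → 153  — not 3-happy
10: 10 → 1  — 3-happy
3-happy: 10

1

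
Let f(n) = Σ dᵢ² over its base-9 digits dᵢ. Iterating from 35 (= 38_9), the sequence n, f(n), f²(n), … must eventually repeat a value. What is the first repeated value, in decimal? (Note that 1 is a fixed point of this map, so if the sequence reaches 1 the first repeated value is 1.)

65

35 = (3,8)_9 → 3² + 8² = 73
73 = (8,1)_9 → 8² + 1² = 65
65 = (7,2)_9 → 7² + 2² = 53
53 = (5,8)_9 → 5² + 8² = 89
89 = (1,0,8)_9 → 1² + 0² + 8² = 65  — 65 already appeared earlier.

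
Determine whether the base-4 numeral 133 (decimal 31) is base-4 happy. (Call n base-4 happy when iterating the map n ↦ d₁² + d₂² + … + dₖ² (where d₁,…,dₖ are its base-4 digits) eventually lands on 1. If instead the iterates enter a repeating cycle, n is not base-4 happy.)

31 = (1,3,3)_4 → 1² + 3² + 3² = 19
19 = (1,0,3)_4 → 1² + 0² + 3² = 10
10 = (2,2)_4 → 2² + 2² = 8
8 = (2,0)_4 → 2² + 0² = 4
4 = (1,0)_4 → 1² + 0² = 1  — reached 1.

base-4 happy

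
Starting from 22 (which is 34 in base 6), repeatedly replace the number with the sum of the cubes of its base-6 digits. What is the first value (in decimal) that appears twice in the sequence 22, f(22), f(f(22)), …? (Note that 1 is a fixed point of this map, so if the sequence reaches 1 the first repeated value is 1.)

22 = (3,4)_6 → 3³ + 4³ = 91
91 = (2,3,1)_6 → 2³ + 3³ + 1³ = 36
36 = (1,0,0)_6 → 1³ + 0³ + 0³ = 1  — reached the fixed point 1.
1 → 1, so 1 is the first repeated value.

1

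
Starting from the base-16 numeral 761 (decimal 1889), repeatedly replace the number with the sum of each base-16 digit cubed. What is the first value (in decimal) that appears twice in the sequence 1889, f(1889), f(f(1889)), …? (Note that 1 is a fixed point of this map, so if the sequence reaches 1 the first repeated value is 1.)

1889 = (7,6,1)_16 → 7³ + 6³ + 1³ = 560
560 = (2,3,0)_16 → 2³ + 3³ + 0³ = 35
35 = (2,3)_16 → 2³ + 3³ = 35  — 35 already appeared earlier.

35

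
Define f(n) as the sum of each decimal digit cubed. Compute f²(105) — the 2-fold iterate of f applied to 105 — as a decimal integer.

225

105 → 1³ + 0³ + 5³ = 126
126 → 1³ + 2³ + 6³ = 225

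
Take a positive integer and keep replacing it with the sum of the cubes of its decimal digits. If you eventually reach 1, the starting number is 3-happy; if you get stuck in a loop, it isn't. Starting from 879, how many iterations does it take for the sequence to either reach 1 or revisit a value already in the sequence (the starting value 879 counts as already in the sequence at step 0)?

879 → 1584
1584 → 702
702 → 351
351 → 153
153 → 153  — 153 repeats.
That took 5 steps.

5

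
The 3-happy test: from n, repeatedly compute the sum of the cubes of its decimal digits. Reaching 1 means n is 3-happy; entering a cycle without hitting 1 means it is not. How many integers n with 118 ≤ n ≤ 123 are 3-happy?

118: 118 → 514 → 190 → 730 → 370 → 370  — not 3-happy
119: 119 → 731 → 371 → 371  — not 3-happy
120: 120 → 9 → 729 → 1080 → 513 → 153 → 153  — not 3-happy
121: 121 → 10 → 1  — 3-happy
122: 122 → 17 → 344 → 155 → 251 → 134 → 92 → 737 → 713 → 371 → 371  — not 3-happy
123: 123 → 36 → 243 → 99 → 1458 → 702 → 351 → 153 → 153  — not 3-happy
3-happy: 121

1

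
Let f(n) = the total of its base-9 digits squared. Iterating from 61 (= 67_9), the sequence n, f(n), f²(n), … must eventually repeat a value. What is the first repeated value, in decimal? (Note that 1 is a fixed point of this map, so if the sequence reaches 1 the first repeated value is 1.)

61 = (6,7)_9 → 85
85 = (1,0,4)_9 → 17
17 = (1,8)_9 → 65
65 = (7,2)_9 → 53
53 = (5,8)_9 → 89
89 = (1,0,8)_9 → 65  — 65 already appeared earlier.

65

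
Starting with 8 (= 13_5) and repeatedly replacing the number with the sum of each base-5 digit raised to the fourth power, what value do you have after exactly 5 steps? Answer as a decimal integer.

594

8 = (1,3)_5 → 1⁴ + 3⁴ = 82
82 = (3,1,2)_5 → 3⁴ + 1⁴ + 2⁴ = 98
98 = (3,4,3)_5 → 3⁴ + 4⁴ + 3⁴ = 418
418 = (3,1,3,3)_5 → 3⁴ + 1⁴ + 3⁴ + 3⁴ = 244
244 = (1,4,3,4)_5 → 1⁴ + 4⁴ + 3⁴ + 4⁴ = 594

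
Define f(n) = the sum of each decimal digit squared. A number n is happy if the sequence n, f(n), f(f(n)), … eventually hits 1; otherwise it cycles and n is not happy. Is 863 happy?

863 → 8² + 6² + 3² = 109
109 → 1² + 0² + 9² = 82
82 → 8² + 2² = 68
68 → 6² + 8² = 100
100 → 1² + 0² + 0² = 1  — reached 1.

happy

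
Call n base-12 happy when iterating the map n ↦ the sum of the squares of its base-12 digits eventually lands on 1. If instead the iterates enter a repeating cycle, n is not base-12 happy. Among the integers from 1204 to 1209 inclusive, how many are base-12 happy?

1204: 1204 → 96 → 64 → 41 → 34 → 104 → 128 → 164 → 66 → 61 → 26 → 8 → 64  — not base-12 happy
1205: 1205 → 105 → 145 → 2 → 4 → 16 → 17 → 26 → 8 → 64 → 41 → 34 → 104 → 128 → 164 → 66 → 61 → 26  — not base-12 happy
1206: 1206 → 116 → 145 → 2 → 4 → 16 → 17 → 26 → 8 → 64 → 41 → 34 → 104 → 128 → 164 → 66 → 61 → 26  — not base-12 happy
1207: 1207 → 129 → 181 → 11 → 121 → 101 → 89 → 74 → 40 → 25 → 5 → 25  — not base-12 happy
1208: 1208 → 144 → 1  — base-12 happy
1209: 1209 → 161 → 27 → 13 → 2 → 4 → 16 → 17 → 26 → 8 → 64 → 41 → 34 → 104 → 128 → 164 → 66 → 61 → 26  — not base-12 happy
base-12 happy: 1208

1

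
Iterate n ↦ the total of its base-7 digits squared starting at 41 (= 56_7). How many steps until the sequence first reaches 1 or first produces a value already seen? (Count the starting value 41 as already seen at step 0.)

4

41 = (5,6)_7 → 5² + 6² = 25 + 36 = 61
61 = (1,1,5)_7 → 1² + 1² + 5² = 1 + 1 + 25 = 27
27 = (3,6)_7 → 3² + 6² = 9 + 36 = 45
45 = (6,3)_7 → 6² + 3² = 36 + 9 = 45  — 45 repeats.
That took 4 steps.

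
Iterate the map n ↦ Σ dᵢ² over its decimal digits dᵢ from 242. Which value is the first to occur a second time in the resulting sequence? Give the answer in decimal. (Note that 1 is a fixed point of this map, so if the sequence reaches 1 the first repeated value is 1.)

20

242 → 2² + 4² + 2² = 24
24 → 2² + 4² = 20
20 → 2² + 0² = 4
4 → 4² = 16
16 → 1² + 6² = 37
37 → 3² + 7² = 58
58 → 5² + 8² = 89
89 → 8² + 9² = 145
145 → 1² + 4² + 5² = 42
42 → 4² + 2² = 20  — 20 already appeared earlier.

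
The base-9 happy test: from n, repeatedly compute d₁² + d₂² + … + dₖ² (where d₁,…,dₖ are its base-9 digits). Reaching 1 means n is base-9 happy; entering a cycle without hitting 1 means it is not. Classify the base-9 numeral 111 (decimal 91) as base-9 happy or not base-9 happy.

91 = (1,1,1)_9 → 3
3 = (3)_9 → 9
9 = (1,0)_9 → 1  — reached 1.

base-9 happy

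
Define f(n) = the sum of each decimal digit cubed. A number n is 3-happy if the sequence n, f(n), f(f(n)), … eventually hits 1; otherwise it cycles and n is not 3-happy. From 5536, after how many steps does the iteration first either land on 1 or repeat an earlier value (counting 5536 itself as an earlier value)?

5536 → 5³ + 5³ + 3³ + 6³ = 493
493 → 4³ + 9³ + 3³ = 820
820 → 8³ + 2³ + 0³ = 520
520 → 5³ + 2³ + 0³ = 133
133 → 1³ + 3³ + 3³ = 55
55 → 5³ + 5³ = 250
250 → 2³ + 5³ + 0³ = 133  — 133 repeats.
That took 7 steps.

7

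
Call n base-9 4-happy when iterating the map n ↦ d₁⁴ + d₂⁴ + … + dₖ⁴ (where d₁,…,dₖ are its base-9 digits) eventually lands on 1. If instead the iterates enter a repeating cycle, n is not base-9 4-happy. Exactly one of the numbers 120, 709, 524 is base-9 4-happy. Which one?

120: 120 → 338 → 882 → 4098 → 1956 → 1394 → 8194 → 290 → 722 → 8208 → 114 → 1378 → 4098  — repeats 4098 (not base-9 4-happy)
709: 709 → 7793 → 5395 → 3363 → 2433 → 243 → 81 → 1  — reaches 1 (base-9 4-happy)
524: 524 → 1568 → 114 → 1378 → 4098 → 1956 → 1394 → 8194 → 290 → 722 → 8208 → 114  — repeats 114 (not base-9 4-happy)

709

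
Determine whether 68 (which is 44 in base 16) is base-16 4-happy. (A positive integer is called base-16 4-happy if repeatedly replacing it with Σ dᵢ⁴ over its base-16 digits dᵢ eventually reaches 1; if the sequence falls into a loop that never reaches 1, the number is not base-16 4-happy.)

68 = (4,4)_16 → 4⁴ + 4⁴ = 256 + 256 = 512
512 = (2,0,0)_16 → 2⁴ + 0⁴ + 0⁴ = 16 + 0 + 0 = 16
16 = (1,0)_16 → 1⁴ + 0⁴ = 1 + 0 = 1  — reached 1.

base-16 4-happy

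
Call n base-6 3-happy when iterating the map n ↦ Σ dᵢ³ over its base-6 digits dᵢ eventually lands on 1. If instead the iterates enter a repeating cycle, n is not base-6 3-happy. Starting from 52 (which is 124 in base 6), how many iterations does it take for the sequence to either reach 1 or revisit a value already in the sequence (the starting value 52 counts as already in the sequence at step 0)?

52 = (1,2,4)_6 → 73
73 = (2,0,1)_6 → 9
9 = (1,3)_6 → 28
28 = (4,4)_6 → 128
128 = (3,3,2)_6 → 62
62 = (1,4,2)_6 → 73  — 73 repeats.
That took 6 steps.

6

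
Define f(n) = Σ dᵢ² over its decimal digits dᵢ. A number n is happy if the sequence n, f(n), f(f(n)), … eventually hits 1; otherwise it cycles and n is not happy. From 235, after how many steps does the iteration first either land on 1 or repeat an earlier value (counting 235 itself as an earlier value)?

235 → 2² + 3² + 5² = 38
38 → 3² + 8² = 73
73 → 7² + 3² = 58
58 → 5² + 8² = 89
89 → 8² + 9² = 145
145 → 1² + 4² + 5² = 42
42 → 4² + 2² = 20
20 → 2² + 0² = 4
4 → 4² = 16
16 → 1² + 6² = 37
37 → 3² + 7² = 58  — 58 repeats.
That took 11 steps.

11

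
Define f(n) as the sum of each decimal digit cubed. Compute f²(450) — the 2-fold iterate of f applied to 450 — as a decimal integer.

450 → 4³ + 5³ + 0³ = 64 + 125 + 0 = 189
189 → 1³ + 8³ + 9³ = 1 + 512 + 729 = 1242

1242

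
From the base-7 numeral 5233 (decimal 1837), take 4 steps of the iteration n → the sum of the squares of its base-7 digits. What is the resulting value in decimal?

1837 = (5,2,3,3)_7 → 5² + 2² + 3² + 3² = 25 + 4 + 9 + 9 = 47
47 = (6,5)_7 → 6² + 5² = 36 + 25 = 61
61 = (1,1,5)_7 → 1² + 1² + 5² = 1 + 1 + 25 = 27
27 = (3,6)_7 → 3² + 6² = 9 + 36 = 45

45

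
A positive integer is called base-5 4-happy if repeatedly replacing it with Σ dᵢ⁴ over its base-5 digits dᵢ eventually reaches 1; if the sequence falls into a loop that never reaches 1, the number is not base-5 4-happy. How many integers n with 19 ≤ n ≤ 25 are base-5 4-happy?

1

19: 19 → 337 → 129 → 257 → 33 → 83 → 163 → 99 → 593 → 499 → 849 → 595 → 593  (repeats 593)
20: 20 → 256 → 18 → 162 → 34 → 258 → 98 → 418 → 244 → 594 → 674 → 514 → 528 → 338 → 194 → 354 → 528  (repeats 528)
21: 21 → 257 → 33 → 83 → 163 → 99 → 593 → 499 → 849 → 595 → 593  (repeats 593)
22: 22 → 272 → 288 → 114 → 528 → 338 → 194 → 354 → 528  (repeats 528)
23: 23 → 337 → 129 → 257 → 33 → 83 → 163 → 99 → 593 → 499 → 849 → 595 → 593  (repeats 593)
24: 24 → 512 → 288 → 114 → 528 → 338 → 194 → 354 → 528  (repeats 528)
25: 25 → 1  (reaches 1)
base-5 4-happy: 25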